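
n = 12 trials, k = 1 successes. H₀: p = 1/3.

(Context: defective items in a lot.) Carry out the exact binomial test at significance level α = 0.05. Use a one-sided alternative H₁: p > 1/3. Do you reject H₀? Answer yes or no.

reject H₀: no

Exact binomial: n=12, k=1, p₀=1/3=0.3333
P(X≥1) from Σ C(n,i)·p₀^i·(1−p₀)^(n−i)
p-value (one-sided, H₁ greater) = 0.99229
At α=0.05: p ≥ α → fail to reject H₀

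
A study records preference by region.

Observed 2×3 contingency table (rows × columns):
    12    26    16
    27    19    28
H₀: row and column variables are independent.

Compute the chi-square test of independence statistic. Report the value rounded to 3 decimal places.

test statistic = 7.181

Row totals [54, 74], col totals [39, 45, 44], n=128
χ² = (12−16.45)²/16.45 + (26−18.98)²/18.98 + (16−18.56)²/18.56 + (27−22.55)²/22.55 + (19−26.02)²/26.02 + (28−25.44)²/25.44 = 7.1812
df = 2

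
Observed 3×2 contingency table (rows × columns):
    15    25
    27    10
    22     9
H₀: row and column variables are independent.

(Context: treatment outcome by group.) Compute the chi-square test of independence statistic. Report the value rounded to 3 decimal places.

Row totals [40, 37, 31], col totals [64, 44], n=108
χ² = (15−23.70)²/23.70 + (25−16.30)²/16.30 + (27−21.93)²/21.93 + (10−15.07)²/15.07 + (22−18.37)²/18.37 + (9−12.63)²/12.63 = 12.4869
df = 2

test statistic = 12.487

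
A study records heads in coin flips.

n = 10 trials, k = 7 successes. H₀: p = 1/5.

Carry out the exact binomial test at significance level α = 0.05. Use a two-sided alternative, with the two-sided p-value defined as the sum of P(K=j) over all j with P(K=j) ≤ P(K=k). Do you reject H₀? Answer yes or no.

Exact binomial: n=10, k=7, p₀=1/5=0.2000
P(X=j) = C(n,j)·p₀^j·(1−p₀)^(n−j); p = Σ P(X=j) over j with P(X=j) ≤ P(X=7)
p-value (two-sided) = 0.00086
At α=0.05: p < α → reject H₀

reject H₀: yes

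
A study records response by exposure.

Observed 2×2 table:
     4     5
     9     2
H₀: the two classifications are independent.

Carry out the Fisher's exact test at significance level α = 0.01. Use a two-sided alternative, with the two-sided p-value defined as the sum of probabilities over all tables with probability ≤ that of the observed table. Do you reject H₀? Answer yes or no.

Margins: r₁=9, r₂=11, c₁=13, c₂=7, n=20
p_obs = C(9,4)·C(11,9)/C(20,13); sum pmf over tables with pmf ≤ p_obs
p-value (two-sided) = 0.15967
At α=0.01: p ≥ α → fail to reject H₀

reject H₀: no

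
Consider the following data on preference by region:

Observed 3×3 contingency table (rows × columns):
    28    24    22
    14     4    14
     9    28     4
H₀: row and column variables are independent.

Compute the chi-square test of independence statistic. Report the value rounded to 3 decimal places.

test statistic = 26.806

Row totals [74, 32, 41], col totals [51, 56, 40], n=147
χ² = (28−25.67)²/25.67 + (24−28.19)²/28.19 + (22−20.14)²/20.14 + (14−11.10)²/11.10 + (4−12.19)²/12.19 + (14−8.71)²/8.71 + (9−14.22)²/14.22 + (28−15.62)²/15.62 + (4−11.16)²/11.16 = 26.8062
df = 4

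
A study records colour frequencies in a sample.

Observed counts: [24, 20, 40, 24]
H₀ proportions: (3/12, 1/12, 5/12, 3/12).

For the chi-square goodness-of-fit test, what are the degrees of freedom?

degrees of freedom = 3

df = k − 1 = 4 − 1 = 3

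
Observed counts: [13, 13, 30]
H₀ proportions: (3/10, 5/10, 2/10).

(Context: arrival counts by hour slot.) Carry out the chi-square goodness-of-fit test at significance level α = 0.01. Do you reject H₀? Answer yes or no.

n = 56; E_i = n·p_i = [16.80, 28.00, 11.20]
χ² = (13−16.80)²/16.80 + (13−28.00)²/28.00 + (30−11.20)²/11.20 = 40.4524
df = 2
p-value (upper-tail) = 0.00000
At α=0.01: p < α → reject H₀

reject H₀: yes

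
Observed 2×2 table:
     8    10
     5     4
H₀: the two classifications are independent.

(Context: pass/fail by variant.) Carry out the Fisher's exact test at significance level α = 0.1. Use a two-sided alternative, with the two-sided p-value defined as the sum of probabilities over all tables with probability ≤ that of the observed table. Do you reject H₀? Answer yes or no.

Margins: r₁=18, r₂=9, c₁=13, c₂=14, n=27
p_obs = C(18,8)·C(9,5)/C(27,13); sum pmf over tables with pmf ≤ p_obs
p-value (two-sided) = 0.69458
At α=0.1: p ≥ α → fail to reject H₀

reject H₀: no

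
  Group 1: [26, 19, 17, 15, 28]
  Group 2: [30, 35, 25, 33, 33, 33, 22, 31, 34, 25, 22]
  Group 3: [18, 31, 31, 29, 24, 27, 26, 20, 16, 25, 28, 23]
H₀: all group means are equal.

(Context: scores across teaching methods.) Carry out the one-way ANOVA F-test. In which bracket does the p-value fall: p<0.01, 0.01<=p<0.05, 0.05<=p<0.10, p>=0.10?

p-value bracket: 0.01<=p<0.05

Group means [21.00, 29.36, 24.83], grand mean 25.929
SSB = Σnᵢ(x̄ᵢ−x̄)² = 265.645; SSW = ΣΣ(x−x̄ᵢ)² = 634.212
MSB = 265.645/2 = 132.8225; MSW = 634.212/25 = 25.3685
F = MSB/MSW = 5.2357
df = (2, 25)
p-value (upper-tail) = 0.01261
→ bracket: 0.01<=p<0.05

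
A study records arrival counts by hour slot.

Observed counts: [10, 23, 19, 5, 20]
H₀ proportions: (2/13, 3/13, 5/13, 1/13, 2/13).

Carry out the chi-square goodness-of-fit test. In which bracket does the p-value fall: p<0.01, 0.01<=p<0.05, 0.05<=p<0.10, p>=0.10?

n = 77; E_i = n·p_i = [11.85, 17.77, 29.62, 5.92, 11.85]
χ² = (10−11.85)²/11.85 + (23−17.77)²/17.77 + (19−29.62)²/29.62 + (5−5.92)²/5.92 + (20−11.85)²/11.85 = 11.3887
df = 4
p-value (upper-tail) = 0.02253
→ bracket: 0.01<=p<0.05

p-value bracket: 0.01<=p<0.05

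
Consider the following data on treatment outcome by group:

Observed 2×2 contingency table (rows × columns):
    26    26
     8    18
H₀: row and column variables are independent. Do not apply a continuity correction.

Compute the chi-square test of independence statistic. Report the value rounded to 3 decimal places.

Row totals [52, 26], col totals [34, 44], n=78
χ² = (26−22.67)²/22.67 + (26−29.33)²/29.33 + (8−11.33)²/11.33 + (18−14.67)²/14.67 = 2.6070
df = 1

test statistic = 2.607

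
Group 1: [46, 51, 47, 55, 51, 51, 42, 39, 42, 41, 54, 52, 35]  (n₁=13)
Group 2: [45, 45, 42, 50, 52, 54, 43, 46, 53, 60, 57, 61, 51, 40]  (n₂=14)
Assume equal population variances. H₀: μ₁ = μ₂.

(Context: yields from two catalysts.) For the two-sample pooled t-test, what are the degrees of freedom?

degrees of freedom = 25

df = n₁ + n₂ − 2 = 13 + 14 − 2 = 25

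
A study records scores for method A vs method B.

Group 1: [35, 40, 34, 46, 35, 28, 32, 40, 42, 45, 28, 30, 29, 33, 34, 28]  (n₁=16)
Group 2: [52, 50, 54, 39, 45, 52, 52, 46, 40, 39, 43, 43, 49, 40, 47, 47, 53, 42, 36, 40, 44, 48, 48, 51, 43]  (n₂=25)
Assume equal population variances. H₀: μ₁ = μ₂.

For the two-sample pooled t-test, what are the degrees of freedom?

df = n₁ + n₂ − 2 = 16 + 25 − 2 = 39

degrees of freedom = 39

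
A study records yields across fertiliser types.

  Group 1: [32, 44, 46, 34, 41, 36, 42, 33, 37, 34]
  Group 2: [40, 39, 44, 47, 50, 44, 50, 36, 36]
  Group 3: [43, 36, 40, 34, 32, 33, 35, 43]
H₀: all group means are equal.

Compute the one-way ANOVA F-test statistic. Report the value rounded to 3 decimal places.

Group means [37.90, 42.89, 37.00], grand mean 39.296
SSB = Σnᵢ(x̄ᵢ−x̄)² = 177.841; SSW = ΣΣ(x−x̄ᵢ)² = 597.789
MSB = 177.841/2 = 88.9204; MSW = 597.789/24 = 24.9079
F = MSB/MSW = 3.5700
df = (2, 24)

test statistic = 3.570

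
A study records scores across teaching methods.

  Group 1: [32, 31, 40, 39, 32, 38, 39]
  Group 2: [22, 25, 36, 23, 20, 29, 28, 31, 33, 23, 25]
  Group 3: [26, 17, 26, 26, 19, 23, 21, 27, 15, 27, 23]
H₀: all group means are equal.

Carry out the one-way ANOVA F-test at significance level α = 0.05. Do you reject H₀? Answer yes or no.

reject H₀: yes

Group means [35.86, 26.82, 22.73], grand mean 27.448
SSB = Σnᵢ(x̄ᵢ−x̄)² = 744.497; SSW = ΣΣ(x−x̄ᵢ)² = 524.675
MSB = 744.497/2 = 372.2485; MSW = 524.675/26 = 20.1798
F = MSB/MSW = 18.4466
df = (2, 26)
p-value (upper-tail) = 0.00001
At α=0.05: p < α → reject H₀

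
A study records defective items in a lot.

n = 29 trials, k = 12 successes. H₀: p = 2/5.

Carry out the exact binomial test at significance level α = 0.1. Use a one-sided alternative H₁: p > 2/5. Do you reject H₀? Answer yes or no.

Exact binomial: n=29, k=12, p₀=2/5=0.4000
P(X≥12) from Σ C(n,i)·p₀^i·(1−p₀)^(n−i)
p-value (one-sided, H₁ greater) = 0.50996
At α=0.1: p ≥ α → fail to reject H₀

reject H₀: no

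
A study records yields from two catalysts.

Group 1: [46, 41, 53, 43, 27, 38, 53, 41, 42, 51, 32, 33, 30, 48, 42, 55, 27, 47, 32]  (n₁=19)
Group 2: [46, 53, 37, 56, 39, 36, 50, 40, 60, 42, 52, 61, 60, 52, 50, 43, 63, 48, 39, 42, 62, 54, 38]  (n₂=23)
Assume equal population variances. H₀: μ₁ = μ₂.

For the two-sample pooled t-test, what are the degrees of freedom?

df = n₁ + n₂ − 2 = 19 + 23 − 2 = 40

degrees of freedom = 40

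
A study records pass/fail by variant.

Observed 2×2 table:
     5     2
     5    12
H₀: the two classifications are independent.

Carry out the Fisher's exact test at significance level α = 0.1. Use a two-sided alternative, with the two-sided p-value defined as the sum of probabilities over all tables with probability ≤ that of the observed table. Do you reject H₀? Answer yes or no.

Margins: r₁=7, r₂=17, c₁=10, c₂=14, n=24
p_obs = C(7,5)·C(17,5)/C(24,10); sum pmf over tables with pmf ≤ p_obs
p-value (two-sided) = 0.08501
At α=0.1: p < α → reject H₀

reject H₀: yes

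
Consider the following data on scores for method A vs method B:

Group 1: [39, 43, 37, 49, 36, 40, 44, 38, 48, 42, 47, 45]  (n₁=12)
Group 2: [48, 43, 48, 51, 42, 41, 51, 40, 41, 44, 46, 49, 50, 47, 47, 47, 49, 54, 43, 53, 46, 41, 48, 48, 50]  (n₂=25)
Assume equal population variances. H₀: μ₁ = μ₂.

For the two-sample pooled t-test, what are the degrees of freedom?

degrees of freedom = 35

df = n₁ + n₂ − 2 = 12 + 25 − 2 = 35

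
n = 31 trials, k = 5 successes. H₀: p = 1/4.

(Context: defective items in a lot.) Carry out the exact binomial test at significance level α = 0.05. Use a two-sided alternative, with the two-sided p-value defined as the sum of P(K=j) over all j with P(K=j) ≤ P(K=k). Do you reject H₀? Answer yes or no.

Exact binomial: n=31, k=5, p₀=1/4=0.2500
P(X=j) = C(n,j)·p₀^j·(1−p₀)^(n−j); p = Σ P(X=j) over j with P(X=j) ≤ P(X=5)
p-value (two-sided) = 0.30486
At α=0.05: p ≥ α → fail to reject H₀

reject H₀: no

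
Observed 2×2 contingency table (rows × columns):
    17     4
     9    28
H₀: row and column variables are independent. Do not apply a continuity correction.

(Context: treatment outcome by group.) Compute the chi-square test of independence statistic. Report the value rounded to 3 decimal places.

Row totals [21, 37], col totals [26, 32], n=58
χ² = (17−9.41)²/9.41 + (4−11.59)²/11.59 + (9−16.59)²/16.59 + (28−20.41)²/20.41 = 17.3696
df = 1

test statistic = 17.370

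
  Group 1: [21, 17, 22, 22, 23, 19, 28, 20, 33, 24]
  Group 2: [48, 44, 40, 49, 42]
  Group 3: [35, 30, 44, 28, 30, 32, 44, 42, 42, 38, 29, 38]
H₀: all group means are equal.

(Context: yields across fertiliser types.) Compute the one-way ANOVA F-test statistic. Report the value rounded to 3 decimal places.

test statistic = 32.607

Group means [22.90, 44.60, 36.00], grand mean 32.741
SSB = Σnᵢ(x̄ᵢ−x̄)² = 1799.085; SSW = ΣΣ(x−x̄ᵢ)² = 662.100
MSB = 1799.085/2 = 899.5426; MSW = 662.100/24 = 27.5875
F = MSB/MSW = 32.6069
df = (2, 24)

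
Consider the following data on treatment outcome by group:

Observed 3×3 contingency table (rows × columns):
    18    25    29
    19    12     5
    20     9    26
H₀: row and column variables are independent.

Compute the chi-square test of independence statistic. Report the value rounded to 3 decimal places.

Row totals [72, 36, 55], col totals [57, 46, 60], n=163
χ² = (18−25.18)²/25.18 + (25−20.32)²/20.32 + (29−26.50)²/26.50 + (19−12.59)²/12.59 + (12−10.16)²/10.16 + (5−13.25)²/13.25 + (20−19.23)²/19.23 + (9−15.52)²/15.52 + (26−20.25)²/20.25 = 16.5027
df = 4

test statistic = 16.503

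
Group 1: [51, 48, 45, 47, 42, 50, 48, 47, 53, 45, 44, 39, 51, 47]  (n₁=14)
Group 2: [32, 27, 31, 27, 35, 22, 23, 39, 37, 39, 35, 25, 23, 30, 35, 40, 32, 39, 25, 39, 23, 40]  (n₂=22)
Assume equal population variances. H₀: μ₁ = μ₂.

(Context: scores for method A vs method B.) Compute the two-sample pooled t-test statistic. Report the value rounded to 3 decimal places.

test statistic = 7.981

x̄₁=46.929, s₁=3.772, n₁=14
x̄₂=31.727, s₂=6.438, n₂=22
s_p² = [13·3.772² + 21·6.438²]/34 = 31.0380
SE = √(s_p²·(1/14+1/22)) = 1.9047
t = (46.929−31.727)/1.9047 = 7.9810
df = 34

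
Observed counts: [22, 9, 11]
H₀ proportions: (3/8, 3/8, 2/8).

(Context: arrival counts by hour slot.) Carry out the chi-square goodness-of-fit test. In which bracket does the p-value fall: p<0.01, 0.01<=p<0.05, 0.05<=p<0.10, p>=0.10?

n = 42; E_i = n·p_i = [15.75, 15.75, 10.50]
χ² = (22−15.75)²/15.75 + (9−15.75)²/15.75 + (11−10.50)²/10.50 = 5.3968
df = 2
p-value (upper-tail) = 0.06731
→ bracket: 0.05<=p<0.10

p-value bracket: 0.05<=p<0.10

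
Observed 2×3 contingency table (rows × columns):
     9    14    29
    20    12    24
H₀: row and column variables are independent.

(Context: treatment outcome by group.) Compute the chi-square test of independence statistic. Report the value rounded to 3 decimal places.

Row totals [52, 56], col totals [29, 26, 53], n=108
χ² = (9−13.96)²/13.96 + (14−12.52)²/12.52 + (29−25.52)²/25.52 + (20−15.04)²/15.04 + (12−13.48)²/13.48 + (24−27.48)²/27.48 = 4.6562
df = 2

test statistic = 4.656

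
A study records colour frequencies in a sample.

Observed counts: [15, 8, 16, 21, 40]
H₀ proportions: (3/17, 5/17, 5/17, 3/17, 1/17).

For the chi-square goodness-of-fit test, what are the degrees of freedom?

degrees of freedom = 4

df = k − 1 = 5 − 1 = 4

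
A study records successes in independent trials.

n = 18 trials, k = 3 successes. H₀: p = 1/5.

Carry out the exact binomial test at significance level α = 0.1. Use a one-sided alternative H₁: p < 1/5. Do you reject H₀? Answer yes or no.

Exact binomial: n=18, k=3, p₀=1/5=0.2000
P(X≤3) from Σ C(n,i)·p₀^i·(1−p₀)^(n−i)
p-value (one-sided, H₁ less) = 0.50103
At α=0.1: p ≥ α → fail to reject H₀

reject H₀: no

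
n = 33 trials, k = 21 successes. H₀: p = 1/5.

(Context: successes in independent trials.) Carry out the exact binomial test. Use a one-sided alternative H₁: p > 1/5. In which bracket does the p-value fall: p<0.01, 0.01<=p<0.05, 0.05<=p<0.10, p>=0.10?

p-value bracket: p<0.01

Exact binomial: n=33, k=21, p₀=1/5=0.2000
P(X≥21) from Σ C(n,i)·p₀^i·(1−p₀)^(n−i)
p-value (one-sided, H₁ greater) = 0.00000
→ bracket: p<0.01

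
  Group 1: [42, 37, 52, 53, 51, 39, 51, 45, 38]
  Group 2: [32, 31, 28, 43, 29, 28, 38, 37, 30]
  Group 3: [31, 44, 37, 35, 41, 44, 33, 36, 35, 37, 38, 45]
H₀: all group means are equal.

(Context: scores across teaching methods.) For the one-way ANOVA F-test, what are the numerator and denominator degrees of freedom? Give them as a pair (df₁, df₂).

degrees of freedom = [2, 27]

k = 3 groups, N = 30 total
df = (k−1, N−k) = (3−1, 30−3) = (2, 27)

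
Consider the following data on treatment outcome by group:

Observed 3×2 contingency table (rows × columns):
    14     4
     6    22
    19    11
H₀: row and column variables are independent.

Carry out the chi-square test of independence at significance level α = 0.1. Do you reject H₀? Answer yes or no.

Row totals [18, 28, 30], col totals [39, 37], n=76
χ² = (14−9.24)²/9.24 + (4−8.76)²/8.76 + (6−14.37)²/14.37 + (22−13.63)²/13.63 + (19−15.39)²/15.39 + (11−14.61)²/14.61 = 16.7907
df = 2
p-value (upper-tail) = 0.00023
At α=0.1: p < α → reject H₀

reject H₀: yes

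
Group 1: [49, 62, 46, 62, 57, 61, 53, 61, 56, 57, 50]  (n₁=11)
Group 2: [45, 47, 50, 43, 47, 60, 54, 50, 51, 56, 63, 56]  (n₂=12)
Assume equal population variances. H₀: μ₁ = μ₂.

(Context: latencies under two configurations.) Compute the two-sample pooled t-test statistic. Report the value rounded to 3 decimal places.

test statistic = 1.622

x̄₁=55.818, s₁=5.636, n₁=11
x̄₂=51.833, s₂=6.103, n₂=12
s_p² = [10·5.636² + 11·6.103²]/21 = 34.6335
SE = √(s_p²·(1/11+1/12)) = 2.4565
t = (55.818−51.833)/2.4565 = 1.6221
df = 21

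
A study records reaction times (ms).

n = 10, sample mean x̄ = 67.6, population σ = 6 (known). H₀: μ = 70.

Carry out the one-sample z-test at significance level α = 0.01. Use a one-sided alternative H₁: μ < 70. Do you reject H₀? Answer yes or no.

reject H₀: no

SE = σ/√n = 6/√10 = 1.8974
z = (x̄−μ₀)/SE = (67.6−70)/1.8974 = -1.2649
p-value (one-sided, H₁ less) = 0.10295
At α=0.01: p ≥ α → fail to reject H₀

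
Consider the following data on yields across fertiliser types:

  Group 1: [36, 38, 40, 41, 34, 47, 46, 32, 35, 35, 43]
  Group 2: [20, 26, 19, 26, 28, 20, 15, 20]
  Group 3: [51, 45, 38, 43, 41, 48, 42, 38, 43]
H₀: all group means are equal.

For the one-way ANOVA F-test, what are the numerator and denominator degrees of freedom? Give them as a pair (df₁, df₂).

degrees of freedom = [2, 25]

k = 3 groups, N = 28 total
df = (k−1, N−k) = (3−1, 28−3) = (2, 25)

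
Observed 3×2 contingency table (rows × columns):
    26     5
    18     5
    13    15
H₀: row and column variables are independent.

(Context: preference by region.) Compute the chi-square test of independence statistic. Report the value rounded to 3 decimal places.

test statistic = 10.887

Row totals [31, 23, 28], col totals [57, 25], n=82
χ² = (26−21.55)²/21.55 + (5−9.45)²/9.45 + (18−15.99)²/15.99 + (5−7.01)²/7.01 + (13−19.46)²/19.46 + (15−8.54)²/8.54 = 10.8866
df = 2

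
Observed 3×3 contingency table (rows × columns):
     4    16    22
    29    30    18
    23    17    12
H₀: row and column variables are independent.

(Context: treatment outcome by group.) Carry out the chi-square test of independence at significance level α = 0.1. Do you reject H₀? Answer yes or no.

reject H₀: yes

Row totals [42, 77, 52], col totals [56, 63, 52], n=171
χ² = (4−13.75)²/13.75 + (16−15.47)²/15.47 + (22−12.77)²/12.77 + (29−25.22)²/25.22 + (30−28.37)²/28.37 + (18−23.42)²/23.42 + (23−17.03)²/17.03 + (17−19.16)²/19.16 + (12−15.81)²/15.81 = 18.7729
df = 4
p-value (upper-tail) = 0.00087
At α=0.1: p < α → reject H₀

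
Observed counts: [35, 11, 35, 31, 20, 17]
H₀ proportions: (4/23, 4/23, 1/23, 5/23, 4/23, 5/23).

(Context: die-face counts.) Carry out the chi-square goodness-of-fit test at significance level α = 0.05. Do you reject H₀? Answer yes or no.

n = 149; E_i = n·p_i = [25.91, 25.91, 6.48, 32.39, 25.91, 32.39]
χ² = (35−25.91)²/25.91 + (11−25.91)²/25.91 + (35−6.48)²/6.48 + (31−32.39)²/32.39 + (20−25.91)²/25.91 + (17−32.39)²/32.39 = 146.0638
df = 5
p-value (upper-tail) = 0.00000
At α=0.05: p < α → reject H₀

reject H₀: yes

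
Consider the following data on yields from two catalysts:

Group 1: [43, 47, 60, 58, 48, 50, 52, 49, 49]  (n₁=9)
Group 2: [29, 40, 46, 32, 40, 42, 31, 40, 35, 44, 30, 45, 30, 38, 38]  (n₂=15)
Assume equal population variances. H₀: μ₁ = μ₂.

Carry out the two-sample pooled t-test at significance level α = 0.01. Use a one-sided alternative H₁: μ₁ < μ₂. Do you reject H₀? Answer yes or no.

reject H₀: no

x̄₁=50.667, s₁=5.339, n₁=9
x̄₂=37.333, s₂=5.815, n₂=15
s_p² = [8·5.339² + 14·5.815²]/22 = 31.8788
SE = √(s_p²·(1/9+1/15)) = 2.3806
t = (50.667−37.333)/2.3806 = 5.6008
df = 22
p-value (one-sided, H₁ less) = 0.99999
At α=0.01: p ≥ α → fail to reject H₀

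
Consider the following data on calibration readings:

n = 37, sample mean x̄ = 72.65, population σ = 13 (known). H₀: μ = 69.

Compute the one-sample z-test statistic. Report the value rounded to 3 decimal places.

test statistic = 1.708

SE = σ/√n = 13/√37 = 2.1372
z = (x̄−μ₀)/SE = (72.65−69)/2.1372 = 1.7079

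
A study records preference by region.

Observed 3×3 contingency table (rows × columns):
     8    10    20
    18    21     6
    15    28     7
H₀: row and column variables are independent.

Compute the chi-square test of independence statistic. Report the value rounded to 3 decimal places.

test statistic = 23.385

Row totals [38, 45, 50], col totals [41, 59, 33], n=133
χ² = (8−11.71)²/11.71 + (10−16.86)²/16.86 + (20−9.43)²/9.43 + (18−13.87)²/13.87 + (21−19.96)²/19.96 + (6−11.17)²/11.17 + (15−15.41)²/15.41 + (28−22.18)²/22.18 + (7−12.41)²/12.41 = 23.3854
df = 4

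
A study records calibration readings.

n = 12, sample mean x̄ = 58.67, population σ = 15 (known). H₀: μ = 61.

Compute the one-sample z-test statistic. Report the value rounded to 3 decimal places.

SE = σ/√n = 15/√12 = 4.3301
z = (x̄−μ₀)/SE = (58.67−61)/4.3301 = -0.5381

test statistic = -0.538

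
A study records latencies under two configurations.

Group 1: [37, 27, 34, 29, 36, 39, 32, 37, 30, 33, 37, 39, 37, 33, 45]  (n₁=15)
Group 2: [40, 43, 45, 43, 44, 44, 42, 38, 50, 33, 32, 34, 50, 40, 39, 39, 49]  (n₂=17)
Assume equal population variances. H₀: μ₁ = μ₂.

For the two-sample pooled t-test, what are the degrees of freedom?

df = n₁ + n₂ − 2 = 15 + 17 − 2 = 30

degrees of freedom = 30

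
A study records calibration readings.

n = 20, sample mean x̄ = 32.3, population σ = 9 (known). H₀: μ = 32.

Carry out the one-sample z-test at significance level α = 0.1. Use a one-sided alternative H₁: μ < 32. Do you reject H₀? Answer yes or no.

reject H₀: no

SE = σ/√n = 9/√20 = 2.0125
z = (x̄−μ₀)/SE = (32.3−32)/2.0125 = 0.1491
p-value (one-sided, H₁ less) = 0.55925
At α=0.1: p ≥ α → fail to reject H₀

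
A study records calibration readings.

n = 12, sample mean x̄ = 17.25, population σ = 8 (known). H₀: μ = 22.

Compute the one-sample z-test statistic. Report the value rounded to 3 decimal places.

SE = σ/√n = 8/√12 = 2.3094
z = (x̄−μ₀)/SE = (17.25−22)/2.3094 = -2.0568

test statistic = -2.057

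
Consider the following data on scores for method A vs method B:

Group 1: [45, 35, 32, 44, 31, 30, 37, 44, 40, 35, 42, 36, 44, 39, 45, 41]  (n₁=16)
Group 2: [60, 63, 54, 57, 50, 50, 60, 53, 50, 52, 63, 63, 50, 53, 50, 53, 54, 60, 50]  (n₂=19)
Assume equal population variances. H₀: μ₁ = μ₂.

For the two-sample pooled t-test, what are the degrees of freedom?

degrees of freedom = 33

df = n₁ + n₂ − 2 = 16 + 19 − 2 = 33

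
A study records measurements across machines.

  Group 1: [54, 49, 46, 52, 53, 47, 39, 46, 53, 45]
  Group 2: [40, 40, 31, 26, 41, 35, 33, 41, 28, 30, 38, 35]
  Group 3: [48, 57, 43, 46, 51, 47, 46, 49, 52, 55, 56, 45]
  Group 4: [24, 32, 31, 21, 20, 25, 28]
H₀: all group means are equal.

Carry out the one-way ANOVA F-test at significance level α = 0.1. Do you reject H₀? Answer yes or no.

Group means [48.40, 34.83, 49.58, 25.86], grand mean 40.927
SSB = Σnᵢ(x̄ᵢ−x̄)² = 3492.940; SSW = ΣΣ(x−x̄ᵢ)² = 869.840
MSB = 3492.940/3 = 1164.3133; MSW = 869.840/37 = 23.5092
F = MSB/MSW = 49.5259
df = (3, 37)
p-value (upper-tail) = 0.00000
At α=0.1: p < α → reject H₀

reject H₀: yes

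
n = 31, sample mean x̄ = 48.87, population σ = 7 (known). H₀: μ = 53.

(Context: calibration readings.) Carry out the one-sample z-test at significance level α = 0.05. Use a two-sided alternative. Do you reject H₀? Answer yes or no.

SE = σ/√n = 7/√31 = 1.2572
z = (x̄−μ₀)/SE = (48.87−53)/1.2572 = -3.2850
p-value (two-sided) = 0.00102
At α=0.05: p < α → reject H₀

reject H₀: yes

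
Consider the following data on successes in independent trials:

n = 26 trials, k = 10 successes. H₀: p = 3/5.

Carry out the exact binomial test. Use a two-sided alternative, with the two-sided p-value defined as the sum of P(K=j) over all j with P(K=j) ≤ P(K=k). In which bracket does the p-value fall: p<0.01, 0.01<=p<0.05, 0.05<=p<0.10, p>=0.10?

Exact binomial: n=26, k=10, p₀=3/5=0.6000
P(X=j) = C(n,j)·p₀^j·(1−p₀)^(n−j); p = Σ P(X=j) over j with P(X=j) ≤ P(X=10)
p-value (two-sided) = 0.02829
→ bracket: 0.01<=p<0.05

p-value bracket: 0.01<=p<0.05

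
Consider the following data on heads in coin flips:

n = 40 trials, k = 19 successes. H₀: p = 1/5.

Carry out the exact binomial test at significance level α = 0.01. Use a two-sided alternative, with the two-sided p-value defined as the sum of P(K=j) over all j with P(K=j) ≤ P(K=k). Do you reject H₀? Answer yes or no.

reject H₀: yes

Exact binomial: n=40, k=19, p₀=1/5=0.2000
P(X=j) = C(n,j)·p₀^j·(1−p₀)^(n−j); p = Σ P(X=j) over j with P(X=j) ≤ P(X=19)
p-value (two-sided) = 0.00009
At α=0.01: p < α → reject H₀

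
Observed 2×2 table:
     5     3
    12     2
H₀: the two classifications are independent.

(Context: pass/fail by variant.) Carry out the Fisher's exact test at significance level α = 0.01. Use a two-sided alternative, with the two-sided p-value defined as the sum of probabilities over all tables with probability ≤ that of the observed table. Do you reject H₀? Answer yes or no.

Margins: r₁=8, r₂=14, c₁=17, c₂=5, n=22
p_obs = C(8,5)·C(14,12)/C(22,17); sum pmf over tables with pmf ≤ p_obs
p-value (two-sided) = 0.30888
At α=0.01: p ≥ α → fail to reject H₀

reject H₀: no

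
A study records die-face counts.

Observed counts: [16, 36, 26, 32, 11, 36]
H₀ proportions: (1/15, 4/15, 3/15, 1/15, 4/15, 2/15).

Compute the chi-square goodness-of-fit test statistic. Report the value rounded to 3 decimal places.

test statistic = 82.578

n = 157; E_i = n·p_i = [10.47, 41.87, 31.40, 10.47, 41.87, 20.93]
χ² = (16−10.47)²/10.47 + (36−41.87)²/41.87 + (26−31.40)²/31.40 + (32−10.47)²/10.47 + (11−41.87)²/41.87 + (36−20.93)²/20.93 = 82.5780
df = 5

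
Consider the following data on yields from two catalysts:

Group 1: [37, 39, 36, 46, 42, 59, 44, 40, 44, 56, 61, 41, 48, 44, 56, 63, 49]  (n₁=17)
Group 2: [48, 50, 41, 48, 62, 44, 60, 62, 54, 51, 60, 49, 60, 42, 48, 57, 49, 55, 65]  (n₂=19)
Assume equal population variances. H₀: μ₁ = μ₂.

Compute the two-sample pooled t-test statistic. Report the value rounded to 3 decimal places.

x̄₁=47.353, s₁=8.602, n₁=17
x̄₂=52.895, s₂=7.226, n₂=19
s_p² = [16·8.602² + 18·7.226²]/34 = 62.4609
SE = √(s_p²·(1/17+1/19)) = 2.6385
t = (47.353−52.895)/2.6385 = -2.1004
df = 34

test statistic = -2.100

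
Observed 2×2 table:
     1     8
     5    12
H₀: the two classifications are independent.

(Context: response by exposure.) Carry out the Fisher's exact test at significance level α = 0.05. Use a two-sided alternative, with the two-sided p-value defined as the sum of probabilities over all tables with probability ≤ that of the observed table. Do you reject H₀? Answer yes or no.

Margins: r₁=9, r₂=17, c₁=6, c₂=20, n=26
p_obs = C(9,1)·C(17,5)/C(26,6); sum pmf over tables with pmf ≤ p_obs
p-value (two-sided) = 0.37975
At α=0.05: p ≥ α → fail to reject H₀

reject H₀: no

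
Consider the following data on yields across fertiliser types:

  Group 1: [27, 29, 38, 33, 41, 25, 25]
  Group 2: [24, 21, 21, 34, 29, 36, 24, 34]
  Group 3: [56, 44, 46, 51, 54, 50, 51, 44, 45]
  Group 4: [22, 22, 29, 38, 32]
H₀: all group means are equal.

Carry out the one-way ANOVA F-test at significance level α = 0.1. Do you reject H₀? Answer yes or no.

reject H₀: yes

Group means [31.14, 27.88, 49.00, 28.60], grand mean 35.345
SSB = Σnᵢ(x̄ᵢ−x̄)² = 2475.620; SSW = ΣΣ(x−x̄ᵢ)² = 856.932
MSB = 2475.620/3 = 825.2065; MSW = 856.932/25 = 34.2773
F = MSB/MSW = 24.0744
df = (3, 25)
p-value (upper-tail) = 0.00000
At α=0.1: p < α → reject H₀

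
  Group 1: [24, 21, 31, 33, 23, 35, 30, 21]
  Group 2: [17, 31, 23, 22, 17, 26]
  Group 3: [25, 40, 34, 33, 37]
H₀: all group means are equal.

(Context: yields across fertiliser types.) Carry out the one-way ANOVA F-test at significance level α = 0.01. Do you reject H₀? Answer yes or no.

reject H₀: no

Group means [27.25, 22.67, 33.80], grand mean 27.526
SSB = Σnᵢ(x̄ᵢ−x̄)² = 339.104; SSW = ΣΣ(x−x̄ᵢ)² = 493.633
MSB = 339.104/2 = 169.5518; MSW = 493.633/16 = 30.8521
F = MSB/MSW = 5.4956
df = (2, 16)
p-value (upper-tail) = 0.01525
At α=0.01: p ≥ α → fail to reject H₀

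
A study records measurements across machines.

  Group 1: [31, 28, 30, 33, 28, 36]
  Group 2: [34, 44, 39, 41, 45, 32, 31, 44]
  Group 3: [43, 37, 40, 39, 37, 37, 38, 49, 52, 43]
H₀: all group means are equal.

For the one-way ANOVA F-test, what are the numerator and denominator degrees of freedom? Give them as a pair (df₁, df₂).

degrees of freedom = [2, 21]

k = 3 groups, N = 24 total
df = (k−1, N−k) = (3−1, 24−3) = (2, 21)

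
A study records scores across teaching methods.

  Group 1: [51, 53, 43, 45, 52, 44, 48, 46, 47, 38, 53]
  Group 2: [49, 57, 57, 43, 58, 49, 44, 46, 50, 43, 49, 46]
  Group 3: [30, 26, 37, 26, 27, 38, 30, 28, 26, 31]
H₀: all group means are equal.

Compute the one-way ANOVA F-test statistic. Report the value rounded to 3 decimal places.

Group means [47.27, 49.25, 29.90], grand mean 42.727
SSB = Σnᵢ(x̄ᵢ−x̄)² = 2383.214; SSW = ΣΣ(x−x̄ᵢ)² = 723.332
MSB = 2383.214/2 = 1191.6068; MSW = 723.332/30 = 24.1111
F = MSB/MSW = 49.4216
df = (2, 30)

test statistic = 49.422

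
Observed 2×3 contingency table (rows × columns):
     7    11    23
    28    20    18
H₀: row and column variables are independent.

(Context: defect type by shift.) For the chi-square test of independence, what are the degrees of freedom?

df = (r−1)(c−1) = (2−1)·(3−1) = 2

degrees of freedom = 2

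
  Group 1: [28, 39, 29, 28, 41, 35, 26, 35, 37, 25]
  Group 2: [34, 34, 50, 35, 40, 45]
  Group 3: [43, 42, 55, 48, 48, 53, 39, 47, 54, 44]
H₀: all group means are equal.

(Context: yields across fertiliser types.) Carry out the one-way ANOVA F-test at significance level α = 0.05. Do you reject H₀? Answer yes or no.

Group means [32.30, 39.67, 47.30], grand mean 39.769
SSB = Σnᵢ(x̄ᵢ−x̄)² = 1125.082; SSW = ΣΣ(x−x̄ᵢ)² = 783.533
MSB = 1125.082/2 = 562.5410; MSW = 783.533/23 = 34.0667
F = MSB/MSW = 16.5129
df = (2, 23)
p-value (upper-tail) = 0.00004
At α=0.05: p < α → reject H₀

reject H₀: yes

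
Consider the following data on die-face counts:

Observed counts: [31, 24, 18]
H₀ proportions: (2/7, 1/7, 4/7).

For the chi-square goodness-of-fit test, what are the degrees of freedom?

df = k − 1 = 3 − 1 = 2

degrees of freedom = 2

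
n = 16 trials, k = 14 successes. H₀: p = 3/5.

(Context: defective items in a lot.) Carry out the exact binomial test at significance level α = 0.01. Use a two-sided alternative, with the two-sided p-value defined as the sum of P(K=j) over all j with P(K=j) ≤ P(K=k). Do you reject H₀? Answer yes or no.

reject H₀: no

Exact binomial: n=16, k=14, p₀=3/5=0.6000
P(X=j) = C(n,j)·p₀^j·(1−p₀)^(n−j); p = Σ P(X=j) over j with P(X=j) ≤ P(X=14)
p-value (two-sided) = 0.03748
At α=0.01: p ≥ α → fail to reject H₀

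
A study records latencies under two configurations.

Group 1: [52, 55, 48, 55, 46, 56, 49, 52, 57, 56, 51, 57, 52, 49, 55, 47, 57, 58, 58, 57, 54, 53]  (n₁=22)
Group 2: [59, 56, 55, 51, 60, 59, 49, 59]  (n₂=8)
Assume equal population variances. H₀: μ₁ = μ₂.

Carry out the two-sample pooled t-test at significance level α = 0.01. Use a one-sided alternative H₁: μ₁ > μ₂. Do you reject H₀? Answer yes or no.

reject H₀: no

x̄₁=53.364, s₁=3.723, n₁=22
x̄₂=56.000, s₂=4.106, n₂=8
s_p² = [21·3.723² + 7·4.106²]/28 = 14.6104
SE = √(s_p²·(1/22+1/8)) = 1.5781
t = (53.364−56.000)/1.5781 = -1.6706
df = 28
p-value (one-sided, H₁ greater) = 0.94703
At α=0.01: p ≥ α → fail to reject H₀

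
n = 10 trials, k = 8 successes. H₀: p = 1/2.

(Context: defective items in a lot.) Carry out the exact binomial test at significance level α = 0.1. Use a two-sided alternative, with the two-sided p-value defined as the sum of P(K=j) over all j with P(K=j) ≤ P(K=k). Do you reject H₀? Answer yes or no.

Exact binomial: n=10, k=8, p₀=1/2=0.5000
P(X=j) = C(n,j)·p₀^j·(1−p₀)^(n−j); p = Σ P(X=j) over j with P(X=j) ≤ P(X=8)
p-value (two-sided) = 0.10938
At α=0.1: p ≥ α → fail to reject H₀

reject H₀: no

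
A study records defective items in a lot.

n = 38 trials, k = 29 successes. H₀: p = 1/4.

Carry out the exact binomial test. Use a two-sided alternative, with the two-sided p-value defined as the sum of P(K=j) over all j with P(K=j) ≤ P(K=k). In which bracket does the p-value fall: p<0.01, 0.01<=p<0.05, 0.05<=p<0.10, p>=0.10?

p-value bracket: p<0.01

Exact binomial: n=38, k=29, p₀=1/4=0.2500
P(X=j) = C(n,j)·p₀^j·(1−p₀)^(n−j); p = Σ P(X=j) over j with P(X=j) ≤ P(X=29)
p-value (two-sided) = 0.00000
→ bracket: p<0.01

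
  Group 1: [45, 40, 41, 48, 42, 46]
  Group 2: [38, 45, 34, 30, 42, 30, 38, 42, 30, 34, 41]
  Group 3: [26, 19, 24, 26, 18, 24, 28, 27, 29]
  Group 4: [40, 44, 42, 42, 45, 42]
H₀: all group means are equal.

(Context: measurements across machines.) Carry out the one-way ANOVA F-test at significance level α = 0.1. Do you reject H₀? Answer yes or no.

Group means [43.67, 36.73, 24.56, 42.50], grand mean 35.688
SSB = Σnᵢ(x̄ᵢ−x̄)² = 1787.638; SSW = ΣΣ(x−x̄ᵢ)² = 477.237
MSB = 1787.638/3 = 595.8792; MSW = 477.237/28 = 17.0442
F = MSB/MSW = 34.9608
df = (3, 28)
p-value (upper-tail) = 0.00000
At α=0.1: p < α → reject H₀

reject H₀: yes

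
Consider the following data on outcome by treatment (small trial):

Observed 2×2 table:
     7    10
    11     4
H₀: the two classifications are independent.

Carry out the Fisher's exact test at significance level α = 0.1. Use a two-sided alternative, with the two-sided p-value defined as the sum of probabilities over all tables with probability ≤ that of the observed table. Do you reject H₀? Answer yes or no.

Margins: r₁=17, r₂=15, c₁=18, c₂=14, n=32
p_obs = C(17,7)·C(15,11)/C(32,18); sum pmf over tables with pmf ≤ p_obs
p-value (two-sided) = 0.08697
At α=0.1: p < α → reject H₀

reject H₀: yes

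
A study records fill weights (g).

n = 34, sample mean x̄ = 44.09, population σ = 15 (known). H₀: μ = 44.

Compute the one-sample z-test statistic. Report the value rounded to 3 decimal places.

SE = σ/√n = 15/√34 = 2.5725
z = (x̄−μ₀)/SE = (44.09−44)/2.5725 = 0.0350

test statistic = 0.035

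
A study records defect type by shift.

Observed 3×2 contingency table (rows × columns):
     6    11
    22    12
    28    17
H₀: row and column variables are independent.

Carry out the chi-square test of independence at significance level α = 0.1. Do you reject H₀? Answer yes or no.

Row totals [17, 34, 45], col totals [56, 40], n=96
χ² = (6−9.92)²/9.92 + (11−7.08)²/7.08 + (22−19.83)²/19.83 + (12−14.17)²/14.17 + (28−26.25)²/26.25 + (17−18.75)²/18.75 = 4.5607
df = 2
p-value (upper-tail) = 0.10225
At α=0.1: p ≥ α → fail to reject H₀

reject H₀: no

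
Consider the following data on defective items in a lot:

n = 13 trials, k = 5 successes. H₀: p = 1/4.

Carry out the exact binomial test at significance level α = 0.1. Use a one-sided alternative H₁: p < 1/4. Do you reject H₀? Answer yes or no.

reject H₀: no

Exact binomial: n=13, k=5, p₀=1/4=0.2500
P(X≤5) from Σ C(n,i)·p₀^i·(1−p₀)^(n−i)
p-value (one-sided, H₁ less) = 0.91979
At α=0.1: p ≥ α → fail to reject H₀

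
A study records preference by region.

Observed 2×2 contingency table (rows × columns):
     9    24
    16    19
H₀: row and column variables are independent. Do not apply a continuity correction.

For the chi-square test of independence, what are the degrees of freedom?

degrees of freedom = 1

df = (r−1)(c−1) = (2−1)·(2−1) = 1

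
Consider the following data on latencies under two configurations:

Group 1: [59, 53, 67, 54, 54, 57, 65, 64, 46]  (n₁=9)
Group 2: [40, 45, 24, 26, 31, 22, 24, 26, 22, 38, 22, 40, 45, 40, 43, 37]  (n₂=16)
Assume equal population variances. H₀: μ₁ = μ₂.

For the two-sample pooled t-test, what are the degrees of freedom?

degrees of freedom = 23

df = n₁ + n₂ − 2 = 9 + 16 − 2 = 23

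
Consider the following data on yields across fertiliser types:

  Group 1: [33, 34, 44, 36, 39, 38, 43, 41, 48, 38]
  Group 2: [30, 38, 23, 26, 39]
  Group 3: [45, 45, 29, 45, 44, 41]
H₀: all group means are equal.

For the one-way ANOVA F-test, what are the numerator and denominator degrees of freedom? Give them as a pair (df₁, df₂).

degrees of freedom = [2, 18]

k = 3 groups, N = 21 total
df = (k−1, N−k) = (3−1, 21−3) = (2, 18)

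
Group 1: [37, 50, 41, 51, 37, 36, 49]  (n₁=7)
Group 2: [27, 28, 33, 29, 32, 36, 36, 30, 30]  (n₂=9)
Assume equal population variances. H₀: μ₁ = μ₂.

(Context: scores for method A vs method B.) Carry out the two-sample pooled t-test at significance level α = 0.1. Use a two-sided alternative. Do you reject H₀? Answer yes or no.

x̄₁=43.000, s₁=6.758, n₁=7
x̄₂=31.222, s₂=3.270, n₂=9
s_p² = [6·6.758² + 8·3.270²]/14 = 25.6825
SE = √(s_p²·(1/7+1/9)) = 2.5539
t = (43.000−31.222)/2.5539 = 4.6116
df = 14
p-value (two-sided) = 0.00040
At α=0.1: p < α → reject H₀

reject H₀: yes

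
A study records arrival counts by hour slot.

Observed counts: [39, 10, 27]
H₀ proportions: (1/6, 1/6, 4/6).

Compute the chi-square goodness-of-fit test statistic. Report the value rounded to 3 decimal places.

n = 76; E_i = n·p_i = [12.67, 12.67, 50.67]
χ² = (39−12.67)²/12.67 + (10−12.67)²/12.67 + (27−50.67)²/50.67 = 66.3618
df = 2

test statistic = 66.362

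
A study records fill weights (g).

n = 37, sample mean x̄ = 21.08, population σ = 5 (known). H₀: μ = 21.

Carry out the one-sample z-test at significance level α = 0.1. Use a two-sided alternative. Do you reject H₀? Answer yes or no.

SE = σ/√n = 5/√37 = 0.8220
z = (x̄−μ₀)/SE = (21.08−21)/0.8220 = 0.0973
p-value (two-sided) = 0.92247
At α=0.1: p ≥ α → fail to reject H₀

reject H₀: no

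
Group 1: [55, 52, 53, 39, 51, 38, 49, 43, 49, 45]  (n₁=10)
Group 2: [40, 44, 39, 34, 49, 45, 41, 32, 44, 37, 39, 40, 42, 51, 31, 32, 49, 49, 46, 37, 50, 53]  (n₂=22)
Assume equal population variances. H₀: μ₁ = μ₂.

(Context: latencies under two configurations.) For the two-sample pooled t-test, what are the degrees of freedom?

df = n₁ + n₂ − 2 = 10 + 22 − 2 = 30

degrees of freedom = 30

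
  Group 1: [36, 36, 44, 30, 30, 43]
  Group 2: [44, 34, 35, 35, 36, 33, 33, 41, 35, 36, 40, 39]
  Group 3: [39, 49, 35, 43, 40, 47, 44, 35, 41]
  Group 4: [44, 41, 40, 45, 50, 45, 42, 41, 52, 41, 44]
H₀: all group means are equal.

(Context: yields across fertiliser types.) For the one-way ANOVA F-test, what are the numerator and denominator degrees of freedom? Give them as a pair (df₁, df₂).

k = 4 groups, N = 38 total
df = (k−1, N−k) = (4−1, 38−4) = (3, 34)

degrees of freedom = [3, 34]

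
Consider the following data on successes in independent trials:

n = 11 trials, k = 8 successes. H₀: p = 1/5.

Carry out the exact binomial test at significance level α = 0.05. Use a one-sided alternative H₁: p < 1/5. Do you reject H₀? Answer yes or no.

reject H₀: no

Exact binomial: n=11, k=8, p₀=1/5=0.2000
P(X≤8) from Σ C(n,i)·p₀^i·(1−p₀)^(n−i)
p-value (one-sided, H₁ less) = 0.99998
At α=0.05: p ≥ α → fail to reject H₀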